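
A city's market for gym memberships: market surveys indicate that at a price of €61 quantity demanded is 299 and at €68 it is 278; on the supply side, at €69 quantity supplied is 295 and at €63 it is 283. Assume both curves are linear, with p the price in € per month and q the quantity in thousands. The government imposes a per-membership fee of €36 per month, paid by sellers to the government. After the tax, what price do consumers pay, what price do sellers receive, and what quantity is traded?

Demand slope: (278 − 299)/(68 − 61) = -3, so qd = 482 − 3p.
Supply slope: (283 − 295)/(63 − 69) = 2, so qs = 2p + 157.
Without the tax, 482 − 3p = 2p + 157 gives 5p = 325, so p* = €65 and q* = 287.
With the tax collected from sellers, supply shifts: qs = 2(p − 36) + 157.
Solving gives q = 243.8 with consumers paying €79.4 and sellers receiving €43.4 (the €36 wedge).

Consumers pay €79.4; sellers receive €43.4; quantity = 243.8.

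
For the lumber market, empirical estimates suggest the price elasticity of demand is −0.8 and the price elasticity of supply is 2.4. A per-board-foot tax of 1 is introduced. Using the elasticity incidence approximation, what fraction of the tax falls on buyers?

Buyers' share ≈ 0.75.

Incidence ratio: buyers' share ≈ εs / (εs + |εd|) = 2.4 / (2.4 + 0.8) = 0.75.
Supply is the more elastic side, so buyers bear the larger share.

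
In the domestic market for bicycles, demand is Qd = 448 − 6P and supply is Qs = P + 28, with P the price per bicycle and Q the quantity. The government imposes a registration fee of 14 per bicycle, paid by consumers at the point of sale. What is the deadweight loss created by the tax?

Before the tax: set 448 − 6P = P + 28 → P* = 60, Q* = 88.
With the tax collected from consumers, demand (in seller-price terms) shifts: Qd = 448 − 6(P + 14).
New equilibrium: consumers pay 62, suppliers receive 48, Q = 76. (Wedge: Pb − Ps = 14.)
Quantity falls by |ΔQ| = |88 − 76| = 12.
DWL = ½ · t · |ΔQ| = ½ · 14 · 12 = 84.

Deadweight loss = 84.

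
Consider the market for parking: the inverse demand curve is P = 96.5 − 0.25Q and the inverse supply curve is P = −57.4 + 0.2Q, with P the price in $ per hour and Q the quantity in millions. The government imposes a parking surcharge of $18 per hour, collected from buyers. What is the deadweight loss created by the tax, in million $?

Rewrite in direct form: Qd = 386 − 4P and Qs = 5P + 287.
Without the tax, 386 − 4P = 5P + 287 gives 9P = 99, so P* = $11 and Q* = 342.
With the tax collected from buyers, demand (in seller-price terms) shifts: Qd = 386 − 4(P + 18).
Solving gives Q = 302 with buyers paying $21 and sellers receiving $3 (the $18 wedge).
Quantity falls by |ΔQ| = |342 − 302| = 40.
DWL = ½ · t · |ΔQ| = ½ · 18 · 40 = $360.

Deadweight loss = $360 million.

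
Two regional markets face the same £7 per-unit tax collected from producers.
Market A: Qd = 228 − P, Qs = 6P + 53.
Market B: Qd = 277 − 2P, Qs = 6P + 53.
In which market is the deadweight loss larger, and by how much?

Market A: pre-tax P* = £25, Q* = 203; post-tax Q = 197; deadweight loss = £21.
Market B: pre-tax P* = £28, Q* = 221; post-tax Q = 210.5; deadweight loss = £36.75.
Difference: £21 vs £36.75 → market B is larger by £15.75.

Market B, by £15.75.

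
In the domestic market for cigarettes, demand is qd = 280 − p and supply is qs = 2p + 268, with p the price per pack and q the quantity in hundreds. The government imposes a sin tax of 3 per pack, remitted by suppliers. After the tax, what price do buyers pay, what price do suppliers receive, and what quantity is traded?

Without the tax, 280 − p = 2p + 268 gives 3p = 12, so p* = 4 and q* = 276.
With the tax collected from suppliers, supply shifts: qs = 2(p − 3) + 268.
Solving gives q = 274 with buyers paying 6 and suppliers receiving 3 (the 3 wedge).

Buyers pay 6; suppliers receive 3; quantity = 274.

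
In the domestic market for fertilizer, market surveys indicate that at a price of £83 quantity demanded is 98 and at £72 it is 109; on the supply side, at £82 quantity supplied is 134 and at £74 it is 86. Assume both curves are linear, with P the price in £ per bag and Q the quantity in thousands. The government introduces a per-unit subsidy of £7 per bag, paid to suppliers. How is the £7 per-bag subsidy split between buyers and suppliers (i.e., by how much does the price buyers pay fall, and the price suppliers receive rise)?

Demand slope: (109 − 98)/(72 − 83) = -1, so Qd = 181 − P.
Supply slope: (86 − 134)/(74 − 82) = 6, so Qs = 6P − 358.
Before the subsidy: set 181 − P = 6P − 358 → P* = £77, Q* = 104.
With a per-unit subsidy paid to suppliers, each receives P + 7 per unit sold, so supply becomes Qs = 6(P + 7) − 358.
New equilibrium: buyers pay £71, suppliers receive £78, Q = 110. (Wedge: Pb − Ps = −7.)
Gain to buyers: £6; to suppliers: £1. (They sum to £7.)

Buyers gain £6 per bag; suppliers gain £1 per bag.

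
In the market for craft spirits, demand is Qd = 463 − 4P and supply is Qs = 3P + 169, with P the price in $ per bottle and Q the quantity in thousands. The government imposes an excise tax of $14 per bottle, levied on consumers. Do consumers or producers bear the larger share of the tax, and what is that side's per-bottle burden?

Before the tax: set 463 − 4P = 3P + 169 → P* = $42, Q* = 295.
With the tax collected from consumers, demand (in seller-price terms) shifts: Qd = 463 − 4(P + 14).
New equilibrium: consumers pay $48, producers receive $34, Q = 271. (Wedge: Pb − Ps = 14.)
Per-bottle burden: consumers $6, producers $8.
Producers take the larger share because supply is less price-elastic here (demand slope 4 vs supply slope 3).
The less price-elastic side of the market bears the larger share of a per-unit tax.

Producers bear the larger share: $8 per bottle.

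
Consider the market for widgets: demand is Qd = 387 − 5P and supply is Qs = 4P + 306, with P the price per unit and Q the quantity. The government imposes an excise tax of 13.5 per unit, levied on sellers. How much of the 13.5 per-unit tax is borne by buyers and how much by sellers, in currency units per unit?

Before the tax: set 387 − 5P = 4P + 306 → P* = 9, Q* = 342.
With the tax collected from sellers, supply shifts: Qs = 4(P − 13.5) + 306.
New equilibrium: buyers pay 15, sellers receive 1.5, Q = 312. (Wedge: Pb − Ps = 13.5.)
Burden on buyers: 6; on sellers: 7.5. (They sum to 13.5.)

Buyers bear 6 per unit; sellers bear 7.5 per unit.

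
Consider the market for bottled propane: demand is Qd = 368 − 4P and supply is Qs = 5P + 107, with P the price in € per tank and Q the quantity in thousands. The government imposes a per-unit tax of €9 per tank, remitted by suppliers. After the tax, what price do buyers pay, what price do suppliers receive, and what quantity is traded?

Before the tax: set 368 − 4P = 5P + 107 → P* = €29, Q* = 252.
With the tax collected from suppliers, supply shifts: Qs = 5(P − 9) + 107.
New equilibrium: buyers pay €34, suppliers receive €25, Q = 232. (Wedge: Pb − Ps = 9.)

Buyers pay €34; suppliers receive €25; quantity = 232.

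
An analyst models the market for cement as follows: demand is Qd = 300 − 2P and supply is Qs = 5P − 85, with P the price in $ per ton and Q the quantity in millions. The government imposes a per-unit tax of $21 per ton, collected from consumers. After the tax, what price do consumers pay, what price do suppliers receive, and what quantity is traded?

Consumers pay $70; suppliers receive $49; quantity = 160.

Before the tax: set 300 − 2P = 5P − 85 → P* = $55, Q* = 190.
With the tax collected from consumers, demand (in seller-price terms) shifts: Qd = 300 − 2(P + 21).
New equilibrium: consumers pay $70, suppliers receive $49, Q = 160. (Wedge: Pb − Ps = 21.)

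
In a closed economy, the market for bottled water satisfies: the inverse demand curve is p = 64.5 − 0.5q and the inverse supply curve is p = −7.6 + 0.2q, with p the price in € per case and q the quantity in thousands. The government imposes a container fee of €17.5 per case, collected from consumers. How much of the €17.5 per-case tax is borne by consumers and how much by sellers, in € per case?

Inverting to q(p) form: qd = 129 − 2p; qs = 5p + 38.
Before the tax: set 129 − 2p = 5p + 38 → p* = €13, q* = 103.
With the tax collected from consumers, demand (in seller-price terms) shifts: qd = 129 − 2(p + 17.5).
New equilibrium: consumers pay €25.5, sellers receive €8, q = 78. (Wedge: pb − ps = 17.5.)
Burden on consumers: €12.5; on sellers: €5. (They sum to €17.5.)
The less price-elastic side of the market bears the larger share of a per-unit tax.

Consumers bear €12.5 per case; sellers bear €5 per case.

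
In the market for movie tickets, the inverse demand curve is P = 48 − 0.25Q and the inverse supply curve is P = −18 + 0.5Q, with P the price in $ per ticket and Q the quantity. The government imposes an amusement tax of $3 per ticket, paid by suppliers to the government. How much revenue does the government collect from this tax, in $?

Inverting to Q(P) form: Qd = 192 − 4P; Qs = 2P + 36.
Before the tax: set 192 − 4P = 2P + 36 → P* = $26, Q* = 88.
With the tax collected from suppliers, supply shifts: Qs = 2(P − 3) + 36.
Solving gives Q = 84 with consumers paying $27 and suppliers receiving $24 (the $3 wedge).
Revenue = t · Q = 3 · 84 = $252.

Tax revenue = $252.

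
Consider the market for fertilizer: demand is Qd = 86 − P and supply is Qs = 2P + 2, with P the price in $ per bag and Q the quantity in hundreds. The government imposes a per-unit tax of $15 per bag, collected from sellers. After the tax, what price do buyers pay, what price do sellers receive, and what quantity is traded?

Buyers pay $38; sellers receive $23; quantity = 48.

Before the tax: set 86 − P = 2P + 2 → P* = $28, Q* = 58.
With the tax collected from sellers, supply shifts: Qs = 2(P − 15) + 2.
New equilibrium: buyers pay $38, sellers receive $23, Q = 48. (Wedge: Pb − Ps = 15.)
The less price-elastic side of the market bears the larger share of a per-unit tax.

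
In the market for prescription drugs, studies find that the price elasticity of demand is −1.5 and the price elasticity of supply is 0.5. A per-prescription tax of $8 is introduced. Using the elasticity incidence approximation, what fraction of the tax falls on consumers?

Consumers' share ≈ 0.25.

Incidence ratio: consumers' share ≈ εs / (εs + |εd|) = 0.5 / (0.5 + 1.5) = 0.25.
Supply is the less elastic side, so consumers bear the smaller share.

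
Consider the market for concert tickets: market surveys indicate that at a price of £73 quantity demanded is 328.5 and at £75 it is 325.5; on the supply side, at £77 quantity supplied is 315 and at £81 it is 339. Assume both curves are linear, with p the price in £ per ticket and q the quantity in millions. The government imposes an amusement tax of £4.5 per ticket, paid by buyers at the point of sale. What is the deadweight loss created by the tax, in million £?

Deadweight loss = £12.15 million.

Demand slope: (325.5 − 328.5)/(75 − 73) = -1.5, so qd = 438 − 1.5p.
Supply slope: (339 − 315)/(81 − 77) = 6, so qs = 6p − 147.
Before the tax: set 438 − 1.5p = 6p − 147 → p* = £78, q* = 321.
With the tax collected from buyers, demand (in seller-price terms) shifts: qd = 438 − 1.5(p + 4.5).
Solving gives q = 315.6 with buyers paying £81.6 and producers receiving £77.1 (the £4.5 wedge).
Quantity falls by |ΔQ| = |321 − 315.6| = 5.4.
DWL = ½ · t · |ΔQ| = ½ · 4.5 · 5.4 = £12.15.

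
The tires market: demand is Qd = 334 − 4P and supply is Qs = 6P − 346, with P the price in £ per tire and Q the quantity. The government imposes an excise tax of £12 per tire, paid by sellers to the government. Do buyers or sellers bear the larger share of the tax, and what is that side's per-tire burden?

Buyers bear the larger share: £7.2 per tire.

Without the tax, 334 − 4P = 6P − 346 gives 10P = 680, so P* = £68 and Q* = 62.
With the tax collected from sellers, supply shifts: Qs = 6(P − 12) − 346.
New equilibrium: buyers pay £75.2, sellers receive £63.2, Q = 33.2. (Wedge: Pb − Ps = 12.)
Per-tire burden: buyers £7.2, sellers £4.8.
Buyers take the larger share because demand is less price-elastic here (demand slope 4 vs supply slope 6).
The less price-elastic side of the market bears the larger share of a per-unit tax.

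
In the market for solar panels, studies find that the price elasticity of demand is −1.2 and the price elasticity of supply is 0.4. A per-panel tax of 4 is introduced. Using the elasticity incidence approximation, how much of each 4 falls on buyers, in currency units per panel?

Incidence ratio: buyers' share ≈ εs / (εs + |εd|) = 0.4 / (0.4 + 1.2) = 0.25.
So buyers bear ≈ 0.25 × 4 = 1; producers bear 3.

Buyers bear ≈ 1 per panel.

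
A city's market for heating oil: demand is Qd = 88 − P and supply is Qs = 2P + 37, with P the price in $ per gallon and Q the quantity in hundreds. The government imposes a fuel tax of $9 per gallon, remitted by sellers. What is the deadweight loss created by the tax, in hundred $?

Before the tax: set 88 − P = 2P + 37 → P* = $17, Q* = 71.
With the tax collected from sellers, supply shifts: Qs = 2(P − 9) + 37.
Solving gives Q = 65 with buyers paying $23 and sellers receiving $14 (the $9 wedge).
Quantity falls by |ΔQ| = |71 − 65| = 6.
DWL = ½ · t · |ΔQ| = ½ · 9 · 6 = $27.

Deadweight loss = $27 hundred.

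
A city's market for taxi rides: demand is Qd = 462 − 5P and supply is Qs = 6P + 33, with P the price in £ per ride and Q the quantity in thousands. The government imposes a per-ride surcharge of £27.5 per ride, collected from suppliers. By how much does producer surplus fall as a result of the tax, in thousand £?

Before the tax: set 462 − 5P = 6P + 33 → P* = £39, Q* = 267.
With the tax collected from suppliers, supply shifts: Qs = 6(P − 27.5) + 33.
Solving gives Q = 192 with consumers paying £54 and suppliers receiving £26.5 (the £27.5 wedge).
ΔPS is the trapezoid between Q = 192 and Q = 267 of height £12.5: ½ · (267 + 192) · 12.5 = £2868.75.

Producer surplus falls by £2868.75 thousand.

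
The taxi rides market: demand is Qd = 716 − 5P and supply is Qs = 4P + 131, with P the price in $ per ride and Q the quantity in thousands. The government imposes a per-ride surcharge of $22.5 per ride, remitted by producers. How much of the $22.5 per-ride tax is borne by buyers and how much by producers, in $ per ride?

Before the tax: set 716 − 5P = 4P + 131 → P* = $65, Q* = 391.
With the tax collected from producers, supply shifts: Qs = 4(P − 22.5) + 131.
New equilibrium: buyers pay $75, producers receive $52.5, Q = 341. (Wedge: Pb − Ps = 22.5.)
Burden on buyers: $10; on producers: $12.5. (They sum to $22.5.)
The less price-elastic side of the market bears the larger share of a per-unit tax.

Buyers bear $10 per ride; producers bear $12.5 per ride.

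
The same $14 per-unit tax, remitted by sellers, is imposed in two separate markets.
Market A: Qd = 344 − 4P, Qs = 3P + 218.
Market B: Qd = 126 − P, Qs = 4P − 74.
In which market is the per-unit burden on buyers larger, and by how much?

Market A: pre-tax P* = $18, Q* = 272; post-tax Q = 248; per-unit burden on buyers = $6.
Market B: pre-tax P* = $40, Q* = 86; post-tax Q = 74.8; per-unit burden on buyers = $11.2.
Difference: $6 vs $11.2 → market B is larger by $5.2.

Market B, by $5.2.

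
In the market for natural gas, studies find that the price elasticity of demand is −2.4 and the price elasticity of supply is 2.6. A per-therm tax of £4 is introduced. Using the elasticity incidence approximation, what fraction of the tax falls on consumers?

Incidence ratio: consumers' share ≈ εs / (εs + |εd|) = 2.6 / (2.6 + 2.4) = 0.52.
Supply is the more elastic side, so consumers bear the larger share.

Consumers' share ≈ 0.52.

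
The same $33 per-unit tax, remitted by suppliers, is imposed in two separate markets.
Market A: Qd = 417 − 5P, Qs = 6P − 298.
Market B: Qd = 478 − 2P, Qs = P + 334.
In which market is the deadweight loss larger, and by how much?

Market A, by $1122.

Market A: pre-tax P* = $65, Q* = 92; post-tax Q = 2; deadweight loss = $1485.
Market B: pre-tax P* = $48, Q* = 382; post-tax Q = 360; deadweight loss = $363.
Difference: $1485 vs $363 → market A is larger by $1122.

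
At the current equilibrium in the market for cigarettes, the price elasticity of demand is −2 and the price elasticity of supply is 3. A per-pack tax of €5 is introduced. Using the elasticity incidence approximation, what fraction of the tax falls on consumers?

Incidence ratio: consumers' share ≈ εs / (εs + |εd|) = 3 / (3 + 2) = 0.6.
Supply is the more elastic side, so consumers bear the larger share.

Consumers' share ≈ 0.6.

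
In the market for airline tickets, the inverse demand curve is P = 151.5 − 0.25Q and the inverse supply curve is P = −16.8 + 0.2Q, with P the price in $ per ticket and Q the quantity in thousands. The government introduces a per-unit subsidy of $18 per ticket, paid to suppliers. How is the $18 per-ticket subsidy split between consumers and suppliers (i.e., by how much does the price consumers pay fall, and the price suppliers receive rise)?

Inverting to Q(P) form: Qd = 606 − 4P; Qs = 5P + 84.
Before the subsidy: set 606 − 4P = 5P + 84 → P* = $58, Q* = 374.
With a per-unit subsidy paid to suppliers, each receives P + 18 per unit sold, so supply becomes Qs = 5(P + 18) + 84.
Solving gives Q = 414 with consumers paying $48 and suppliers receiving $66 (the $18 wedge).
Gain to consumers: $10; to suppliers: $8. (They sum to $18.)

Consumers gain $10 per ticket; suppliers gain $8 per ticket.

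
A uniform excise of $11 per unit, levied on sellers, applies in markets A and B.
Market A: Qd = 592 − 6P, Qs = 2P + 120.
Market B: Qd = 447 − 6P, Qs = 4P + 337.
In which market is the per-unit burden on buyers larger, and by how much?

Market B, by $1.65.

Market A: pre-tax P* = $59, Q* = 238; post-tax Q = 221.5; per-unit burden on buyers = $2.75.
Market B: pre-tax P* = $11, Q* = 381; post-tax Q = 354.6; per-unit burden on buyers = $4.4.
Difference: $2.75 vs $4.4 → market B is larger by $1.65.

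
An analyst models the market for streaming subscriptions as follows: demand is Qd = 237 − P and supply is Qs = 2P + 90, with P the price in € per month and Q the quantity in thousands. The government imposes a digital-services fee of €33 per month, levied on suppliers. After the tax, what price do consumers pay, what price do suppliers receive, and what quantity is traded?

Without the tax, 237 − P = 2P + 90 gives 3P = 147, so P* = €49 and Q* = 188.
With the tax collected from suppliers, supply shifts: Qs = 2(P − 33) + 90.
Solving gives Q = 166 with consumers paying €71 and suppliers receiving €38 (the €33 wedge).

Consumers pay €71; suppliers receive €38; quantity = 166.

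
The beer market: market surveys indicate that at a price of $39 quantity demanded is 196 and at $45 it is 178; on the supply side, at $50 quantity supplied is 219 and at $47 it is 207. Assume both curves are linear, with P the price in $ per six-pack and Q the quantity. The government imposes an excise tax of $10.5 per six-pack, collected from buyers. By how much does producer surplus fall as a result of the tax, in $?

Producer surplus falls by $801.

Demand slope: (178 − 196)/(45 − 39) = -3, so Qd = 313 − 3P.
Supply slope: (207 − 219)/(47 − 50) = 4, so Qs = 4P + 19.
Without the tax, 313 − 3P = 4P + 19 gives 7P = 294, so P* = $42 and Q* = 187.
With the tax collected from buyers, demand (in seller-price terms) shifts: Qd = 313 − 3(P + 10.5).
New equilibrium: buyers pay $48, suppliers receive $37.5, Q = 169. (Wedge: Pb − Ps = 10.5.)
ΔPS is the trapezoid between Q = 169 and Q = 187 of height $4.5: ½ · (187 + 169) · 4.5 = $801.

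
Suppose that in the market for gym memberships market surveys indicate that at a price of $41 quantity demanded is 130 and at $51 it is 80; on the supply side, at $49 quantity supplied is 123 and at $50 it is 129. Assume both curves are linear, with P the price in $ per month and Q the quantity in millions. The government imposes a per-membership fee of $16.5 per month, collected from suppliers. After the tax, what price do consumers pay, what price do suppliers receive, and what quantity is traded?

Demand slope: (80 − 130)/(51 − 41) = -5, so Qd = 335 − 5P.
Supply slope: (129 − 123)/(50 − 49) = 6, so Qs = 6P − 171.
Before the tax: set 335 − 5P = 6P − 171 → P* = $46, Q* = 105.
With the tax collected from suppliers, supply shifts: Qs = 6(P − 16.5) − 171.
New equilibrium: consumers pay $55, suppliers receive $38.5, Q = 60. (Wedge: Pb − Ps = 16.5.)

Consumers pay $55; suppliers receive $38.5; quantity = 60.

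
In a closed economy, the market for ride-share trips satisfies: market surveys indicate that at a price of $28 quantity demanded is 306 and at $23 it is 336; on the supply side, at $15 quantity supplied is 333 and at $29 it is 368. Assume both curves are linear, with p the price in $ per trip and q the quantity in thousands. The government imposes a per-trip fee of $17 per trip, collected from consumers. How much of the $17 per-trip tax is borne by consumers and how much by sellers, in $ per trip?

Consumers bear $5 per trip; sellers bear $12 per trip.

Demand slope: (336 − 306)/(23 − 28) = -6, so qd = 474 − 6p.
Supply slope: (368 − 333)/(29 − 15) = 2.5, so qs = 2.5p + 295.5.
Without the tax, 474 − 6p = 2.5p + 295.5 gives 8.5p = 178.5, so p* = $21 and q* = 348.
With the tax collected from consumers, demand (in seller-price terms) shifts: qd = 474 − 6(p + 17).
Solving gives q = 318 with consumers paying $26 and sellers receiving $9 (the $17 wedge).
Burden on consumers: $5; on sellers: $12. (They sum to $17.)
The less price-elastic side of the market bears the larger share of a per-unit tax.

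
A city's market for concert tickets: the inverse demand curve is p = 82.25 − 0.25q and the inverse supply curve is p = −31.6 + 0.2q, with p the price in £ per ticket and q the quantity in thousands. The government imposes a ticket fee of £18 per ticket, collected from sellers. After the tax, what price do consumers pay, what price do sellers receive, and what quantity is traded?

Inverting to q(p) form: qd = 329 − 4p; qs = 5p + 158.
Before the tax: set 329 − 4p = 5p + 158 → p* = £19, q* = 253.
With the tax collected from sellers, supply shifts: qs = 5(p − 18) + 158.
Solving gives q = 213 with consumers paying £29 and sellers receiving £11 (the £18 wedge).

Consumers pay £29; sellers receive £11; quantity = 213.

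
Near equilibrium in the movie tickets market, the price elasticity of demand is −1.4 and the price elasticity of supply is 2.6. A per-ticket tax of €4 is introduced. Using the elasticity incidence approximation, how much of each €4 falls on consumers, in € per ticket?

Incidence ratio: consumers' share ≈ εs / (εs + |εd|) = 2.6 / (2.6 + 1.4) = 0.65.
So consumers bear ≈ 0.65 × €4 = €2.6; sellers bear €1.4.

Consumers bear ≈ €2.6 per ticket.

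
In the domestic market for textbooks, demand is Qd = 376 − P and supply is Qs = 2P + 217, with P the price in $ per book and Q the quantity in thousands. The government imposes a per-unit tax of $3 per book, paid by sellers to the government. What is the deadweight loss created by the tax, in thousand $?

Deadweight loss = $3 thousand.

Without the tax, 376 − P = 2P + 217 gives 3P = 159, so P* = $53 and Q* = 323.
With the tax collected from sellers, supply shifts: Qs = 2(P − 3) + 217.
New equilibrium: buyers pay $55, sellers receive $52, Q = 321. (Wedge: Pb − Ps = 3.)
Quantity falls by |ΔQ| = |323 − 321| = 2.
DWL = ½ · t · |ΔQ| = ½ · 3 · 2 = $3.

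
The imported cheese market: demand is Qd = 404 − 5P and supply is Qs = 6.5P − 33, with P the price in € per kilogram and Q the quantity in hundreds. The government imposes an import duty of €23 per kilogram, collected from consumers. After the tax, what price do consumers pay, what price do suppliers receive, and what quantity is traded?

Consumers pay €51; suppliers receive €28; quantity = 149.

Without the tax, 404 − 5P = 6.5P − 33 gives 11.5P = 437, so P* = €38 and Q* = 214.
With the tax collected from consumers, demand (in seller-price terms) shifts: Qd = 404 − 5(P + 23).
Solving gives Q = 149 with consumers paying €51 and suppliers receiving €28 (the €23 wedge).
The less price-elastic side of the market bears the larger share of a per-unit tax.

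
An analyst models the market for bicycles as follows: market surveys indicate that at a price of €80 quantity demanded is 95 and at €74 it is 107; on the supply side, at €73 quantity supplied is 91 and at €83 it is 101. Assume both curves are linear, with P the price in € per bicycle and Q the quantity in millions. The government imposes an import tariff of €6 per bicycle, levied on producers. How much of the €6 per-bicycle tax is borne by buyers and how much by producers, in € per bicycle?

Buyers bear €2 per bicycle; producers bear €4 per bicycle.

Demand slope: (107 − 95)/(74 − 80) = -2, so Qd = 255 − 2P.
Supply slope: (101 − 91)/(83 − 73) = 1, so Qs = P + 18.
Before the tax: set 255 − 2P = P + 18 → P* = €79, Q* = 97.
With the tax collected from producers, supply shifts: Qs = (P − 6) + 18.
New equilibrium: buyers pay €81, producers receive €75, Q = 93. (Wedge: Pb − Ps = 6.)
Burden on buyers: €2; on producers: €4. (They sum to €6.)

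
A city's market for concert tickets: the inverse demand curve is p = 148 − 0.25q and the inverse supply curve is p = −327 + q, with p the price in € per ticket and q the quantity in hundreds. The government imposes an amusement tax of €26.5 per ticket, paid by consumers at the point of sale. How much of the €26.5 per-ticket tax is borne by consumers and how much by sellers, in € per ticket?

Consumers bear €5.3 per ticket; sellers bear €21.2 per ticket.

Rewrite in direct form: qd = 592 − 4p and qs = p + 327.
Without the tax, 592 − 4p = p + 327 gives 5p = 265, so p* = €53 and q* = 380.
With the tax collected from consumers, demand (in seller-price terms) shifts: qd = 592 − 4(p + 26.5).
New equilibrium: consumers pay €58.3, sellers receive €31.8, q = 358.8. (Wedge: pb − ps = 26.5.)
Burden on consumers: €5.3; on sellers: €21.2. (They sum to €26.5.)
The less price-elastic side of the market bears the larger share of a per-unit tax.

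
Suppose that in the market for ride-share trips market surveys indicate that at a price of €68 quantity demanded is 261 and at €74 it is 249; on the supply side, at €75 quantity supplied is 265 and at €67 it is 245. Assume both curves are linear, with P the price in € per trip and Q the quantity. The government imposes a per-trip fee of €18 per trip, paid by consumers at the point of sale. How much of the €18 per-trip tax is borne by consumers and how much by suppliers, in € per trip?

Demand slope: (249 − 261)/(74 − 68) = -2, so Qd = 397 − 2P.
Supply slope: (245 − 265)/(67 − 75) = 2.5, so Qs = 2.5P + 77.5.
Without the tax, 397 − 2P = 2.5P + 77.5 gives 4.5P = 319.5, so P* = €71 and Q* = 255.
With the tax collected from consumers, demand (in seller-price terms) shifts: Qd = 397 − 2(P + 18).
New equilibrium: consumers pay €81, suppliers receive €63, Q = 235. (Wedge: Pb − Ps = 18.)
Burden on consumers: €10; on suppliers: €8. (They sum to €18.)
The less price-elastic side of the market bears the larger share of a per-unit tax.

Consumers bear €10 per trip; suppliers bear €8 per trip.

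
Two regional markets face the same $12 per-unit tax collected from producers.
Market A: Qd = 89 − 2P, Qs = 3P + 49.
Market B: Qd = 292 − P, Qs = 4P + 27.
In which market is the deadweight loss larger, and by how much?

Market A, by $28.8.

Market A: pre-tax P* = $8, Q* = 73; post-tax Q = 58.6; deadweight loss = $86.4.
Market B: pre-tax P* = $53, Q* = 239; post-tax Q = 229.4; deadweight loss = $57.6.
Difference: $86.4 vs $57.6 → market A is larger by $28.8.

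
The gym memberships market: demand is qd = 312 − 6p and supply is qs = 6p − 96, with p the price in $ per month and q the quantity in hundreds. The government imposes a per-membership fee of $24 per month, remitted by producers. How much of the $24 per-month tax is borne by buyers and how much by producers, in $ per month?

Buyers bear $12 per month; producers bear $12 per month.

Without the tax, 312 − 6p = 6p − 96 gives 12p = 408, so p* = $34 and q* = 108.
With the tax collected from producers, supply shifts: qs = 6(p − 24) − 96.
New equilibrium: buyers pay $46, producers receive $22, q = 36. (Wedge: pb − ps = 24.)
Burden on buyers: $12; on producers: $12. (They sum to $24.)
The less price-elastic side of the market bears the larger share of a per-unit tax.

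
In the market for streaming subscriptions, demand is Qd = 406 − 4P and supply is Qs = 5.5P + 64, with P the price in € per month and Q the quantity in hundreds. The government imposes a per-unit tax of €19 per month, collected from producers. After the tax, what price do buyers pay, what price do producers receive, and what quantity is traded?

Buyers pay €47; producers receive €28; quantity = 218.

Before the tax: set 406 − 4P = 5.5P + 64 → P* = €36, Q* = 262.
With the tax collected from producers, supply shifts: Qs = 5.5(P − 19) + 64.
Solving gives Q = 218 with buyers paying €47 and producers receiving €28 (the €19 wedge).
The less price-elastic side of the market bears the larger share of a per-unit tax.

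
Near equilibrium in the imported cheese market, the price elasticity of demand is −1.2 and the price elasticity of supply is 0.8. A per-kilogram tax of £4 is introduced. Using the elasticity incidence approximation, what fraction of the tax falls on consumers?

Consumers' share ≈ 0.4.

Incidence ratio: consumers' share ≈ εs / (εs + |εd|) = 0.8 / (0.8 + 1.2) = 0.4.
Supply is the less elastic side, so consumers bear the smaller share.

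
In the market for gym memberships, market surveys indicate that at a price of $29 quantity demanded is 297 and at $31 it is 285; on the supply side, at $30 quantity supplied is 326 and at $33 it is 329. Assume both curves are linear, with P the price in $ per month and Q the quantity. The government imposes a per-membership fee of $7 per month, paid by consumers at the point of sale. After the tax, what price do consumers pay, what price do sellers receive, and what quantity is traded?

Consumers pay $26; sellers receive $19; quantity = 315.

Demand slope: (285 − 297)/(31 − 29) = -6, so Qd = 471 − 6P.
Supply slope: (329 − 326)/(33 − 30) = 1, so Qs = P + 296.
Without the tax, 471 − 6P = P + 296 gives 7P = 175, so P* = $25 and Q* = 321.
With the tax collected from consumers, demand (in seller-price terms) shifts: Qd = 471 − 6(P + 7).
Solving gives Q = 315 with consumers paying $26 and sellers receiving $19 (the $7 wedge).
The less price-elastic side of the market bears the larger share of a per-unit tax.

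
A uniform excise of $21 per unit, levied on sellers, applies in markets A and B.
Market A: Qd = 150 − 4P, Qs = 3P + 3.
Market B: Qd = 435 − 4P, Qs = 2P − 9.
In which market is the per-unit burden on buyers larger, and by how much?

Market A: pre-tax P* = $21, Q* = 66; post-tax Q = 30; per-unit burden on buyers = $9.
Market B: pre-tax P* = $74, Q* = 139; post-tax Q = 111; per-unit burden on buyers = $7.
Difference: $9 vs $7 → market A is larger by $2.

Market A, by $2.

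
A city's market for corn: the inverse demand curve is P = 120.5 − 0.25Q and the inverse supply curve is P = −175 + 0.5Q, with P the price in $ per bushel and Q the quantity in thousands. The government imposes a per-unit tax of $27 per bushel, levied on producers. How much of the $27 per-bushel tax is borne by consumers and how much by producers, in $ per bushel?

Rewrite in direct form: Qd = 482 − 4P and Qs = 2P + 350.
Without the tax, 482 − 4P = 2P + 350 gives 6P = 132, so P* = $22 and Q* = 394.
With the tax collected from producers, supply shifts: Qs = 2(P − 27) + 350.
Solving gives Q = 358 with consumers paying $31 and producers receiving $4 (the $27 wedge).
Burden on consumers: $9; on producers: $18. (They sum to $27.)

Consumers bear $9 per bushel; producers bear $18 per bushel.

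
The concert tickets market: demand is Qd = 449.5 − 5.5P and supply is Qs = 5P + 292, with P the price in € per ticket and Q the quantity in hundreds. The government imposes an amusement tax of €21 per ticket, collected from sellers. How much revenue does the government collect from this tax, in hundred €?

Tax revenue = €6552 hundred.

Without the tax, 449.5 − 5.5P = 5P + 292 gives 10.5P = 157.5, so P* = €15 and Q* = 367.
With the tax collected from sellers, supply shifts: Qs = 5(P − 21) + 292.
Solving gives Q = 312 with buyers paying €25 and sellers receiving €4 (the €21 wedge).
Revenue = t · Q = 21 · 312 = €6552.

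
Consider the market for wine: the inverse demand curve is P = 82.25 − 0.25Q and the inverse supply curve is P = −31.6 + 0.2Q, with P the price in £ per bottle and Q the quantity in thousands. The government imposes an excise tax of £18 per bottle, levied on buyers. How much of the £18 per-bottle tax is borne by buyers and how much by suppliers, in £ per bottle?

Buyers bear £10 per bottle; suppliers bear £8 per bottle.

Rewrite in direct form: Qd = 329 − 4P and Qs = 5P + 158.
Before the tax: set 329 − 4P = 5P + 158 → P* = £19, Q* = 253.
With the tax collected from buyers, demand (in seller-price terms) shifts: Qd = 329 − 4(P + 18).
New equilibrium: buyers pay £29, suppliers receive £11, Q = 213. (Wedge: Pb − Ps = 18.)
Burden on buyers: £10; on suppliers: £8. (They sum to £18.)
The less price-elastic side of the market bears the larger share of a per-unit tax.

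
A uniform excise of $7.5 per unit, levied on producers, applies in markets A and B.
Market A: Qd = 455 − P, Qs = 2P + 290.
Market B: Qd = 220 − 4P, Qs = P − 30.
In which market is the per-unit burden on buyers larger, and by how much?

Market A: pre-tax P* = $55, Q* = 400; post-tax Q = 395; per-unit burden on buyers = $5.
Market B: pre-tax P* = $50, Q* = 20; post-tax Q = 14; per-unit burden on buyers = $1.5.
Difference: $5 vs $1.5 → market A is larger by $3.5.

Market A, by $3.5.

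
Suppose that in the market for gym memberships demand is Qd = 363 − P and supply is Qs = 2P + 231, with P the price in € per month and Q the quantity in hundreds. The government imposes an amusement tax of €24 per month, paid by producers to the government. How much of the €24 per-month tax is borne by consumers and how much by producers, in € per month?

Consumers bear €16 per month; producers bear €8 per month.

Before the tax: set 363 − P = 2P + 231 → P* = €44, Q* = 319.
With the tax collected from producers, supply shifts: Qs = 2(P − 24) + 231.
New equilibrium: consumers pay €60, producers receive €36, Q = 303. (Wedge: Pb − Ps = 24.)
Burden on consumers: €16; on producers: €8. (They sum to €24.)
The less price-elastic side of the market bears the larger share of a per-unit tax.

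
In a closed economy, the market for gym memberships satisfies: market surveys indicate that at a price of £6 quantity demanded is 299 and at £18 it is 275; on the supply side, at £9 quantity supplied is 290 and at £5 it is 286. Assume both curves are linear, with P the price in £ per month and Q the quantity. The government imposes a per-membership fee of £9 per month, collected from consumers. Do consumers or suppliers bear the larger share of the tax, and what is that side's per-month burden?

Demand slope: (275 − 299)/(18 − 6) = -2, so Qd = 311 − 2P.
Supply slope: (286 − 290)/(5 − 9) = 1, so Qs = P + 281.
Without the tax, 311 − 2P = P + 281 gives 3P = 30, so P* = £10 and Q* = 291.
With the tax collected from consumers, demand (in seller-price terms) shifts: Qd = 311 − 2(P + 9).
Solving gives Q = 285 with consumers paying £13 and suppliers receiving £4 (the £9 wedge).
Per-month burden: consumers £3, suppliers £6.
Suppliers take the larger share because supply is less price-elastic here (demand slope 2 vs supply slope 1).
The less price-elastic side of the market bears the larger share of a per-unit tax.

Suppliers bear the larger share: £6 per month.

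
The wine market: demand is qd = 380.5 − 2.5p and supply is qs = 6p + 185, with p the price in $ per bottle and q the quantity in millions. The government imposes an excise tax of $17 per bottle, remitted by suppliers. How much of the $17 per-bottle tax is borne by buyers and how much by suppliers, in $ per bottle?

Buyers bear $12 per bottle; suppliers bear $5 per bottle.

Without the tax, 380.5 − 2.5p = 6p + 185 gives 8.5p = 195.5, so p* = $23 and q* = 323.
With the tax collected from suppliers, supply shifts: qs = 6(p − 17) + 185.
New equilibrium: buyers pay $35, suppliers receive $18, q = 293. (Wedge: pb − ps = 17.)
Burden on buyers: $12; on suppliers: $5. (They sum to $17.)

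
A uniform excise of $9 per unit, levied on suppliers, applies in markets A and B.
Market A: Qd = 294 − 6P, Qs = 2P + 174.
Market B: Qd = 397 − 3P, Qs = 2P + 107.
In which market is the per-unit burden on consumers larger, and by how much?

Market A: pre-tax P* = $15, Q* = 204; post-tax Q = 190.5; per-unit burden on consumers = $2.25.
Market B: pre-tax P* = $58, Q* = 223; post-tax Q = 212.2; per-unit burden on consumers = $3.6.
Difference: $2.25 vs $3.6 → market B is larger by $1.35.

Market B, by $1.35.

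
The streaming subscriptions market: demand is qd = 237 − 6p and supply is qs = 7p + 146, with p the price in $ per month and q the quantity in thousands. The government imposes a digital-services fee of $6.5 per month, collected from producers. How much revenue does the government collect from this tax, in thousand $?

Without the tax, 237 − 6p = 7p + 146 gives 13p = 91, so p* = $7 and q* = 195.
With the tax collected from producers, supply shifts: qs = 7(p − 6.5) + 146.
New equilibrium: consumers pay $10.5, producers receive $4, q = 174. (Wedge: pb − ps = 6.5.)
Revenue = t · Q = 6.5 · 174 = $1131.

Tax revenue = $1131 thousand.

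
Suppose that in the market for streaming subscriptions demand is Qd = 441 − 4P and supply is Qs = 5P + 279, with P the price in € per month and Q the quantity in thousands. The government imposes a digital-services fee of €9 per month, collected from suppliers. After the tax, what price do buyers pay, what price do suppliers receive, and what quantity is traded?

Buyers pay €23; suppliers receive €14; quantity = 349.

Without the tax, 441 − 4P = 5P + 279 gives 9P = 162, so P* = €18 and Q* = 369.
With the tax collected from suppliers, supply shifts: Qs = 5(P − 9) + 279.
New equilibrium: buyers pay €23, suppliers receive €14, Q = 349. (Wedge: Pb − Ps = 9.)
The less price-elastic side of the market bears the larger share of a per-unit tax.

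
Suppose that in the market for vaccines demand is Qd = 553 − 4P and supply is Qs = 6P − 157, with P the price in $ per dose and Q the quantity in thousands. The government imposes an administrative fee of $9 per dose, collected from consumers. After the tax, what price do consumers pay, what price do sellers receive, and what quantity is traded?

Consumers pay $76.4; sellers receive $67.4; quantity = 247.4.

Before the tax: set 553 − 4P = 6P − 157 → P* = $71, Q* = 269.
With the tax collected from consumers, demand (in seller-price terms) shifts: Qd = 553 − 4(P + 9).
New equilibrium: consumers pay $76.4, sellers receive $67.4, Q = 247.4. (Wedge: Pb − Ps = 9.)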